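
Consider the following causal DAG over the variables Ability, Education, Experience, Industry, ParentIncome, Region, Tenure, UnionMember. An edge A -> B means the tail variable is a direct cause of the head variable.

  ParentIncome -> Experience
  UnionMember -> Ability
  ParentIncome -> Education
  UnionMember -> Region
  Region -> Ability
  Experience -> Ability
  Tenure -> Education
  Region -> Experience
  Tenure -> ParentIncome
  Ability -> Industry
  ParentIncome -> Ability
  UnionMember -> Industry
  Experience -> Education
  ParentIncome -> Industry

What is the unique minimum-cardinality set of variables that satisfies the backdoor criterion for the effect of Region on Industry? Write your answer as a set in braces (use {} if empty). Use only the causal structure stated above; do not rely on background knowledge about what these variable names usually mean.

Variables eligible for adjustment (non-descendants of Region, excluding Region and Industry): {ParentIncome, Tenure, UnionMember}.
Backdoor paths from Region to Industry:
  P1: Region <- UnionMember -> Ability <- ParentIncome -> Industry
  P2: Region <- UnionMember -> Ability <- Experience <- ParentIncome -> Industry
  P3: Region <- UnionMember -> Ability <- Experience -> Education <- Tenure -> ParentIncome -> Industry
  P4: Region <- UnionMember -> Ability <- Experience -> Education <- ParentIncome -> Industry
  P5: Region <- UnionMember -> Ability -> Industry
  P6: Region <- UnionMember -> Industry
The empty set is not sufficient: P5 (Region <- UnionMember -> Ability -> Industry) has no collider blocking it and no conditioned non-collider, so it is open.
Try {UnionMember}:
  P1: blocked at fork node UnionMember ∈ conditioning set.
  P2: blocked at fork node UnionMember ∈ conditioning set.
  P3: blocked at fork node UnionMember ∈ conditioning set.
  P4: blocked at fork node UnionMember ∈ conditioning set.
  P5: blocked at fork node UnionMember ∈ conditioning set.
  P6: blocked at fork node UnionMember ∈ conditioning set.
{UnionMember} contains no descendant of Region and blocks every backdoor path.
No other singleton works — e.g. {Tenure} leaves P5 open — so {UnionMember} is the unique smallest valid adjustment set.

{UnionMember}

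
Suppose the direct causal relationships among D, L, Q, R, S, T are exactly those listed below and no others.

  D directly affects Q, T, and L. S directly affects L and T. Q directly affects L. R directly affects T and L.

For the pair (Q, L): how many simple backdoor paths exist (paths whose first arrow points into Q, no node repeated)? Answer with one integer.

A backdoor path from Q to L is any simple undirected path whose first edge points into Q (i.e. leaves Q via a parent).
Parents of Q: {D}.
Enumerating:
  P1: Q <- D -> L
  P2: Q <- D -> T <- R -> L
  P3: Q <- D -> T <- S -> L
That exhausts the simple backdoor paths. Count: 3.

3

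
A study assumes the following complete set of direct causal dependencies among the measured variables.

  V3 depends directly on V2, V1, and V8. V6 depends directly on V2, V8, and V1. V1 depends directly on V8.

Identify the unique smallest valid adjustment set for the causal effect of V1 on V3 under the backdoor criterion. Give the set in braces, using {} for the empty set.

{V8}

Variables eligible for adjustment (non-descendants of V1, excluding V1 and V3): {V2, V8}.
Backdoor paths from V1 to V3:
  P1: V1 <- V8 -> V3
  P2: V1 <- V8 -> V6 <- V2 -> V3
The empty set is not sufficient: P1 (V1 <- V8 -> V3) has no collider blocking it and no conditioned non-collider, so it is open.
Try {V8}:
  P1: blocked at fork node V8 ∈ conditioning set.
  P2: blocked at fork node V8 ∈ conditioning set.
{V8} contains no descendant of V1 and blocks every backdoor path.
No other singleton works — e.g. {V2} leaves P1 open — so {V8} is the unique smallest valid adjustment set.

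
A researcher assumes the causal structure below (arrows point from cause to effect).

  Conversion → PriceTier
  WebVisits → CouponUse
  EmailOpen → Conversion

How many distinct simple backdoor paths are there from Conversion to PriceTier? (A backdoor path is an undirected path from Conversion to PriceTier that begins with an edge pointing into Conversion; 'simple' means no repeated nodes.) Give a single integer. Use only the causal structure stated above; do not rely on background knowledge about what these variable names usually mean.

0

A backdoor path from Conversion to PriceTier is any simple undirected path whose first edge points into Conversion (i.e. leaves Conversion via a parent).
Parents of Conversion: {EmailOpen}.
No simple path from any parent of Conversion reaches PriceTier without revisiting Conversion, so there are no backdoor paths.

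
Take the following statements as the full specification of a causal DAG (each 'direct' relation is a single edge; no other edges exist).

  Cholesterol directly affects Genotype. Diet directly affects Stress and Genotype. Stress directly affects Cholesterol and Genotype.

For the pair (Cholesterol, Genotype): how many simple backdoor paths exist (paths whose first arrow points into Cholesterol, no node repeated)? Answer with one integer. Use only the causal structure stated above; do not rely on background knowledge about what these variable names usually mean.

A backdoor path from Cholesterol to Genotype is any simple undirected path whose first edge points into Cholesterol (i.e. leaves Cholesterol via a parent).
Parents of Cholesterol: {Stress}.
Enumerating:
  P1: Cholesterol <- Stress <- Diet -> Genotype
  P2: Cholesterol <- Stress -> Genotype
That exhausts the simple backdoor paths. Count: 2.

2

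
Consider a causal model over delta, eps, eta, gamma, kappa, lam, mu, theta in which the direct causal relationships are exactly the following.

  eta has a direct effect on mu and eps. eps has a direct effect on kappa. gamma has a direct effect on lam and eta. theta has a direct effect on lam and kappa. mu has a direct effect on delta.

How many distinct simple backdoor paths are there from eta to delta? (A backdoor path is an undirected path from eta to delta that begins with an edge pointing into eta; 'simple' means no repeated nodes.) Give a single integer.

0

A backdoor path from eta to delta is any simple undirected path whose first edge points into eta (i.e. leaves eta via a parent).
Parents of eta: {gamma}.
No simple path from any parent of eta reaches delta without revisiting eta, so there are no backdoor paths.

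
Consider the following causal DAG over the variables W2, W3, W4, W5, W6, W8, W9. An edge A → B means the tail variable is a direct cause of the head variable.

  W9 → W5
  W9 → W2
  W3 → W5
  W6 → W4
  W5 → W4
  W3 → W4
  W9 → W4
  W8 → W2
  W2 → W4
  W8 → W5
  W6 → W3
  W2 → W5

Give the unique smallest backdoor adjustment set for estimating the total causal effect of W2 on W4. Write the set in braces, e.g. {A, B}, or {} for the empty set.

{W8, W9}

Variables eligible for adjustment (non-descendants of W2, excluding W2 and W4): {W3, W6, W8, W9}.
Backdoor paths from W2 to W4:
  P1: W2 <- W8 -> W5 <- W9 -> W4
  P2: W2 <- W8 -> W5 <- W3 <- W6 -> W4
  P3: W2 <- W8 -> W5 <- W3 -> W4
  P4: W2 <- W8 -> W5 -> W4
  P5: W2 <- W9 -> W5 <- W3 <- W6 -> W4
  P6: W2 <- W9 -> W5 <- W3 -> W4
  P7: W2 <- W9 -> W5 -> W4
  P8: W2 <- W9 -> W4
The empty set is not sufficient: P4 (W2 <- W8 -> W5 -> W4) has no collider blocking it and no conditioned non-collider, so it is open.
Try {W8, W9}:
  P1: blocked at fork node W8 ∈ conditioning set.
  P2: blocked at fork node W8 ∈ conditioning set.
  P3: blocked at fork node W8 ∈ conditioning set.
  P4: blocked at fork node W8 ∈ conditioning set.
  P5: blocked at fork node W9 ∈ conditioning set.
  P6: blocked at fork node W9 ∈ conditioning set.
  P7: blocked at fork node W9 ∈ conditioning set.
  P8: blocked at fork node W9 ∈ conditioning set.
{W8, W9} contains no descendant of W2 and blocks every backdoor path.
Every element of {W8, W9} is needed (dropping W8 leaves P4 open; dropping W9 leaves P7 open), so no proper subset is valid.
Among all size-2 subsets of the eligible variables, only {W8, W9} blocks every backdoor path, so it is the unique smallest valid adjustment set.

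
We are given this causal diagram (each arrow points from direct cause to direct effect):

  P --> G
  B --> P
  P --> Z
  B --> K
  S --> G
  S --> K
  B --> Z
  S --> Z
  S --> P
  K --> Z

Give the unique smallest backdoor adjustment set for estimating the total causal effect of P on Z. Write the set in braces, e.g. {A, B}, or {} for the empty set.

Variables eligible for adjustment (non-descendants of P, excluding P and Z): {B, K, S}.
Backdoor paths from P to Z:
  P1: P <- B -> K <- S -> Z
  P2: P <- B -> K -> Z
  P3: P <- B -> Z
  P4: P <- S -> K <- B -> Z
  P5: P <- S -> K -> Z
  P6: P <- S -> Z
The empty set is not sufficient: P2 (P <- B -> K -> Z) has no collider blocking it and no conditioned non-collider, so it is open.
Try {B, S}:
  P1: blocked at fork node B ∈ conditioning set.
  P2: blocked at fork node B ∈ conditioning set.
  P3: blocked at fork node B ∈ conditioning set.
  P4: blocked at fork node S ∈ conditioning set.
  P5: blocked at fork node S ∈ conditioning set.
  P6: blocked at fork node S ∈ conditioning set.
{B, S} contains no descendant of P and blocks every backdoor path.
Every element of {B, S} is needed (dropping B leaves P2 open; dropping S leaves P5 open), so no proper subset is valid.
Among all size-2 subsets of the eligible variables, only {B, S} blocks every backdoor path, so it is the unique smallest valid adjustment set.

{B, S}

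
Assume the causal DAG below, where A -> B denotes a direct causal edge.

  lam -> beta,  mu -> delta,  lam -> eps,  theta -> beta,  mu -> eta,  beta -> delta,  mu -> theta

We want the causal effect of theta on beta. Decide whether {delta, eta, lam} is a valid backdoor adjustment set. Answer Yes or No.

Backdoor paths from theta to beta (paths whose first edge points into theta):
  P1: theta <- mu -> delta <- beta
Condition 1 (no descendant of theta in the set): FAILS — delta is a descendant of theta.
Condition 2 (every backdoor path blocked by {delta, eta, lam}):
  P1: open — collider(s) delta are conditioned on (or have a conditioned descendant) and no non-collider on the path is in the set.
{delta, eta, lam} does not satisfy the backdoor criterion.

No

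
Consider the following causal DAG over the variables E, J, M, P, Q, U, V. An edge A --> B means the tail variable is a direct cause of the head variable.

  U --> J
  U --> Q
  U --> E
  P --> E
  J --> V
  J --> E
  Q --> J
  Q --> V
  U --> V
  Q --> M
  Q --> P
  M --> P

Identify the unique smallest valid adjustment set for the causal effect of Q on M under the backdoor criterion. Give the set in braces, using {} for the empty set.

{}

Variables eligible for adjustment (non-descendants of Q, excluding Q and M): {U}.
Backdoor paths from Q to M:
  P1: Q <- U -> J -> E <- P <- M
  P2: Q <- U -> E <- P <- M
  P3: Q <- U -> V <- J -> E <- P <- M
Each backdoor path contains an unconditioned collider, so every path is already blocked with the empty conditioning set:
  P1: blocked at collider E (neither it nor any descendant is in the conditioning set).
  P2: blocked at collider E (neither it nor any descendant is in the conditioning set).
  P3: blocked at collider V (neither it nor any descendant is in the conditioning set).
The empty set is therefore the unique smallest valid set.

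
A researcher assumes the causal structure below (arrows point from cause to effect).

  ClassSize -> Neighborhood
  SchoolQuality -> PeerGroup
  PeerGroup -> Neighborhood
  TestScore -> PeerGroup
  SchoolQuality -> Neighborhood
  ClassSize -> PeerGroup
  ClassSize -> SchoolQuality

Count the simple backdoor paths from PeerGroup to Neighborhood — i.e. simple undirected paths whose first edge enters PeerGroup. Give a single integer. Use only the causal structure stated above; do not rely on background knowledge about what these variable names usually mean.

4

A backdoor path from PeerGroup to Neighborhood is any simple undirected path whose first edge points into PeerGroup (i.e. leaves PeerGroup via a parent).
Parents of PeerGroup: {ClassSize, SchoolQuality, TestScore}.
Enumerating:
  P1: PeerGroup <- ClassSize -> SchoolQuality -> Neighborhood
  P2: PeerGroup <- ClassSize -> Neighborhood
  P3: PeerGroup <- SchoolQuality <- ClassSize -> Neighborhood
  P4: PeerGroup <- SchoolQuality -> Neighborhood
That exhausts the simple backdoor paths. Count: 4.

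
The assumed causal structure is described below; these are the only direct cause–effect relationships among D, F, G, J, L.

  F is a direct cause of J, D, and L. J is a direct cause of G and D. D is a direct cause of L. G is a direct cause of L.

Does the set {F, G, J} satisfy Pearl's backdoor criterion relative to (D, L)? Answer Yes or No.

Backdoor paths from D to L (paths whose first edge points into D):
  P1: D <- F -> J -> G -> L
  P2: D <- F -> L
  P3: D <- J <- F -> L
  P4: D <- J -> G -> L
Condition 1 (no descendant of D in the set): holds — descendants of D are {L}; none are in {F, G, J}.
Condition 2 (every backdoor path blocked by {F, G, J}):
  P1: blocked at fork node F ∈ conditioning set.
  P2: blocked at fork node F ∈ conditioning set.
  P3: blocked at chain node J ∈ conditioning set.
  P4: blocked at fork node J ∈ conditioning set.
{F, G, J} satisfies the backdoor criterion.

Yes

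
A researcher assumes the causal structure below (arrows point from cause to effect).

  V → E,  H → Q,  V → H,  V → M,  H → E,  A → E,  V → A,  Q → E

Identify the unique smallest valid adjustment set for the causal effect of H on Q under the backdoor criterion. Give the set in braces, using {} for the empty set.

{}

Variables eligible for adjustment (non-descendants of H, excluding H and Q): {A, M, V}.
Backdoor paths from H to Q:
  P1: H <- V -> A -> E <- Q
  P2: H <- V -> E <- Q
Each backdoor path contains an unconditioned collider, so every path is already blocked with the empty conditioning set:
  P1: blocked at collider E (neither it nor any descendant is in the conditioning set).
  P2: blocked at collider E (neither it nor any descendant is in the conditioning set).
The empty set is therefore the unique smallest valid set.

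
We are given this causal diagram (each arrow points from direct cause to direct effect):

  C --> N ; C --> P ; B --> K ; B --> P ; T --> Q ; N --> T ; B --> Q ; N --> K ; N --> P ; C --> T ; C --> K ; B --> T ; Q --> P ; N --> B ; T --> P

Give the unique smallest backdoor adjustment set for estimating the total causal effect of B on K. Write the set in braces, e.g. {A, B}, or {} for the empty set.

Variables eligible for adjustment (non-descendants of B, excluding B and K): {C, N}.
Backdoor paths from B to K:
  P1: B <- N <- C -> K
  P2: B <- N -> T <- C -> K
  P3: B <- N -> T -> Q -> P <- C -> K
  P4: B <- N -> T -> P <- C -> K
  P5: B <- N -> K
  P6: B <- N -> P <- C -> K
  P7: B <- N -> P <- T <- C -> K
  P8: B <- N -> P <- Q <- T <- C -> K
The empty set is not sufficient: P1 (B <- N <- C -> K) has no collider blocking it and no conditioned non-collider, so it is open.
Try {N}:
  P1: blocked at chain node N ∈ conditioning set.
  P2: blocked at fork node N ∈ conditioning set.
  P3: blocked at fork node N ∈ conditioning set.
  P4: blocked at fork node N ∈ conditioning set.
  P5: blocked at fork node N ∈ conditioning set.
  P6: blocked at fork node N ∈ conditioning set.
  P7: blocked at fork node N ∈ conditioning set.
  P8: blocked at fork node N ∈ conditioning set.
{N} contains no descendant of B and blocks every backdoor path.
No other singleton works — e.g. {C} leaves P5 open — so {N} is the unique smallest valid adjustment set.

{N}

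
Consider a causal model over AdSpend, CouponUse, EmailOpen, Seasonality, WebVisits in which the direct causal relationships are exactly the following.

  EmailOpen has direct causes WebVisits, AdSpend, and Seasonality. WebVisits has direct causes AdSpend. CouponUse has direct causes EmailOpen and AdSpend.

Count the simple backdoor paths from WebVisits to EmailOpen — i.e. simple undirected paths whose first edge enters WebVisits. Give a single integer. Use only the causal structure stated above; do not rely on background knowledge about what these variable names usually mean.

2

A backdoor path from WebVisits to EmailOpen is any simple undirected path whose first edge points into WebVisits (i.e. leaves WebVisits via a parent).
Parents of WebVisits: {AdSpend}.
Enumerating:
  P1: WebVisits <- AdSpend -> EmailOpen
  P2: WebVisits <- AdSpend -> CouponUse <- EmailOpen
That exhausts the simple backdoor paths. Count: 2.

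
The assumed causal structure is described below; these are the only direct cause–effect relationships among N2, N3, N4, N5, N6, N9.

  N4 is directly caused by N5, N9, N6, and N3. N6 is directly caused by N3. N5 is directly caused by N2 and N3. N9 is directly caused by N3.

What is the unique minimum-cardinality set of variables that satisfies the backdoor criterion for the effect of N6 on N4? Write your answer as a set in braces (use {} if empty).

Variables eligible for adjustment (non-descendants of N6, excluding N6 and N4): {N2, N3, N5, N9}.
Backdoor paths from N6 to N4:
  P1: N6 <- N3 -> N5 -> N4
  P2: N6 <- N3 -> N9 -> N4
  P3: N6 <- N3 -> N4
The empty set is not sufficient: P1 (N6 <- N3 -> N5 -> N4) has no collider blocking it and no conditioned non-collider, so it is open.
Try {N3}:
  P1: blocked at fork node N3 ∈ conditioning set.
  P2: blocked at fork node N3 ∈ conditioning set.
  P3: blocked at fork node N3 ∈ conditioning set.
{N3} contains no descendant of N6 and blocks every backdoor path.
No other singleton works — e.g. {N2} leaves P1 open — so {N3} is the unique smallest valid adjustment set.

{N3}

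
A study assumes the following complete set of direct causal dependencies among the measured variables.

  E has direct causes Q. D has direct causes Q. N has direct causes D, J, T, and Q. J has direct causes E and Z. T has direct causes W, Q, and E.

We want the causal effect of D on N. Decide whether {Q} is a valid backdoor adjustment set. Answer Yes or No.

Yes

Backdoor paths from D to N (paths whose first edge points into D):
  P1: D <- Q -> E -> J -> N
  P2: D <- Q -> E -> T -> N
  P3: D <- Q -> T <- E -> J -> N
  P4: D <- Q -> T -> N
  P5: D <- Q -> N
Condition 1 (no descendant of D in the set): holds — descendants of D are {N}; none are in {Q}.
Condition 2 (every backdoor path blocked by {Q}):
  P1: blocked at fork node Q ∈ conditioning set.
  P2: blocked at fork node Q ∈ conditioning set.
  P3: blocked at fork node Q ∈ conditioning set.
  P4: blocked at fork node Q ∈ conditioning set.
  P5: blocked at fork node Q ∈ conditioning set.
{Q} satisfies the backdoor criterion.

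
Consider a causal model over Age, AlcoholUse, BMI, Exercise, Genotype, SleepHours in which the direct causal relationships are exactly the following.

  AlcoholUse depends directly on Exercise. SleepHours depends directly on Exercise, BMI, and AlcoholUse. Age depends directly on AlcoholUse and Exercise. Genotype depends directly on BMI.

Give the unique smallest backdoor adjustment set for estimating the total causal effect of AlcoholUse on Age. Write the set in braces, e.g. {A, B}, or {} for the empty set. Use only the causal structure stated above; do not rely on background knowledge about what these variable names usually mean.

{Exercise}

Variables eligible for adjustment (non-descendants of AlcoholUse, excluding AlcoholUse and Age): {BMI, Exercise, Genotype}.
Backdoor paths from AlcoholUse to Age:
  P1: AlcoholUse <- Exercise -> Age
The empty set is not sufficient: P1 (AlcoholUse <- Exercise -> Age) has no collider blocking it and no conditioned non-collider, so it is open.
Try {Exercise}:
  P1: blocked at fork node Exercise ∈ conditioning set.
{Exercise} contains no descendant of AlcoholUse and blocks every backdoor path.
No other singleton works — e.g. {BMI} leaves P1 open — so {Exercise} is the unique smallest valid adjustment set.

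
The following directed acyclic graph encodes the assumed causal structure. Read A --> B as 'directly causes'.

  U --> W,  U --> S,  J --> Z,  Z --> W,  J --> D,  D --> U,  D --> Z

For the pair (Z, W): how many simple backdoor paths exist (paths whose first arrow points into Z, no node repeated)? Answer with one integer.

2

A backdoor path from Z to W is any simple undirected path whose first edge points into Z (i.e. leaves Z via a parent).
Parents of Z: {D, J}.
Enumerating:
  P1: Z <- J -> D -> U -> W
  P2: Z <- D -> U -> W
That exhausts the simple backdoor paths. Count: 2.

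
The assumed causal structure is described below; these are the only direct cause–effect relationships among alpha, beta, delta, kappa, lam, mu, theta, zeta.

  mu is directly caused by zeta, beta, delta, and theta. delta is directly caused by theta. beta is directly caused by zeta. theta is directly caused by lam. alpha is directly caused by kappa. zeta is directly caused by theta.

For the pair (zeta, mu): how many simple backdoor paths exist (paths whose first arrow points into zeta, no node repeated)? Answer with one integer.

A backdoor path from zeta to mu is any simple undirected path whose first edge points into zeta (i.e. leaves zeta via a parent).
Parents of zeta: {theta}.
Enumerating:
  P1: zeta <- theta -> delta -> mu
  P2: zeta <- theta -> mu
That exhausts the simple backdoor paths. Count: 2.

2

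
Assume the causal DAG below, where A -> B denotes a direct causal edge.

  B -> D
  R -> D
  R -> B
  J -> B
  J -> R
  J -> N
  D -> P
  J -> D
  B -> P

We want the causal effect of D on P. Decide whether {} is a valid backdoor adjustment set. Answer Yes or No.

No

Backdoor paths from D to P (paths whose first edge points into D):
  P1: D <- J -> R -> B -> P
  P2: D <- J -> B -> P
  P3: D <- R <- J -> B -> P
  P4: D <- R -> B -> P
  P5: D <- B -> P
Condition 1 (no descendant of D in the set): holds — descendants of D are {P}; none are in {}.
Condition 2 (every backdoor path blocked by {}):
  P1: open — no interior node is in the conditioning set.
  P2: open — no interior node is in the conditioning set.
  P3: open — no interior node is in the conditioning set.
  P4: open — no interior node is in the conditioning set.
  P5: open — no interior node is in the conditioning set.
{} does not satisfy the backdoor criterion.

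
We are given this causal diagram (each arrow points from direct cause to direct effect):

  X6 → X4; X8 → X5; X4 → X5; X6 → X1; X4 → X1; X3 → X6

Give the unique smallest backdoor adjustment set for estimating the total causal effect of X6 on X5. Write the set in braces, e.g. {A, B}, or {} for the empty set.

Variables eligible for adjustment (non-descendants of X6, excluding X6 and X5): {X3, X8}.
Backdoor paths from X6 to X5:
  (none)
With no backdoor paths the empty set already satisfies the criterion, and it is trivially minimal.

{}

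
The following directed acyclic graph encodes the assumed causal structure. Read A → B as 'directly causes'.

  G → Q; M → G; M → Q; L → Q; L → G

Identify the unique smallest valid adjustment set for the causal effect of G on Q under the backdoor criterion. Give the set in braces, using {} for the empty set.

Variables eligible for adjustment (non-descendants of G, excluding G and Q): {L, M}.
Backdoor paths from G to Q:
  P1: G <- M -> Q
  P2: G <- L -> Q
The empty set is not sufficient: P1 (G <- M -> Q) has no collider blocking it and no conditioned non-collider, so it is open.
Try {L, M}:
  P1: blocked at fork node M ∈ conditioning set.
  P2: blocked at fork node L ∈ conditioning set.
{L, M} contains no descendant of G and blocks every backdoor path.
Every element of {L, M} is needed (dropping L leaves P2 open; dropping M leaves P1 open), so no proper subset is valid.
Among all size-2 subsets of the eligible variables, only {L, M} blocks every backdoor path, so it is the unique smallest valid adjustment set.

{L, M}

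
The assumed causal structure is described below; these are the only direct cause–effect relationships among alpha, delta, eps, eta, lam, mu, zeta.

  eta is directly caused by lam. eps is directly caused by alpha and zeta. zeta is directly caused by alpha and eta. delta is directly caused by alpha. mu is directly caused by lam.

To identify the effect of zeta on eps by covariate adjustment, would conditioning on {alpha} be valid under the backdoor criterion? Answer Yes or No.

Yes

Backdoor paths from zeta to eps (paths whose first edge points into zeta):
  P1: zeta <- alpha -> eps
Condition 1 (no descendant of zeta in the set): holds — descendants of zeta are {eps}; none are in {alpha}.
Condition 2 (every backdoor path blocked by {alpha}):
  P1: blocked at fork node alpha ∈ conditioning set.
{alpha} satisfies the backdoor criterion.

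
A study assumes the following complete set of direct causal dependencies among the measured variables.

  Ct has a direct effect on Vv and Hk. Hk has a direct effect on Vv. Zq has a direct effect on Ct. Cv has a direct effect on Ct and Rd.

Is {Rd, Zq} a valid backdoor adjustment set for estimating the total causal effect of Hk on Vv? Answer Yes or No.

No

Backdoor paths from Hk to Vv (paths whose first edge points into Hk):
  P1: Hk <- Ct -> Vv
Condition 1 (no descendant of Hk in the set): holds — descendants of Hk are {Vv}; none are in {Rd, Zq}.
Condition 2 (every backdoor path blocked by {Rd, Zq}):
  P1: open — no interior node is in the conditioning set.
{Rd, Zq} does not satisfy the backdoor criterion.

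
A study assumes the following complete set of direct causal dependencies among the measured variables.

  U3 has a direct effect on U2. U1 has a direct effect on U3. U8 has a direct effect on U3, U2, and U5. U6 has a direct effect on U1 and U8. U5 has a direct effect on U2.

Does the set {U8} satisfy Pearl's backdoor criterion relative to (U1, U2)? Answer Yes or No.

Yes

Backdoor paths from U1 to U2 (paths whose first edge points into U1):
  P1: U1 <- U6 -> U8 -> U5 -> U2
  P2: U1 <- U6 -> U8 -> U3 -> U2
  P3: U1 <- U6 -> U8 -> U2
Condition 1 (no descendant of U1 in the set): holds — descendants of U1 are {U2, U3}; none are in {U8}.
Condition 2 (every backdoor path blocked by {U8}):
  P1: blocked at chain node U8 ∈ conditioning set.
  P2: blocked at chain node U8 ∈ conditioning set.
  P3: blocked at chain node U8 ∈ conditioning set.
{U8} satisfies the backdoor criterion.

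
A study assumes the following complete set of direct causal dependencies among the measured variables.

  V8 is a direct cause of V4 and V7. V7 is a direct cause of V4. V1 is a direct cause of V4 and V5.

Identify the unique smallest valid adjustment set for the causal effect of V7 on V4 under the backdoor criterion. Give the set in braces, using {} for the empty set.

Variables eligible for adjustment (non-descendants of V7, excluding V7 and V4): {V1, V5, V8}.
Backdoor paths from V7 to V4:
  P1: V7 <- V8 -> V4
The empty set is not sufficient: P1 (V7 <- V8 -> V4) has no collider blocking it and no conditioned non-collider, so it is open.
Try {V8}:
  P1: blocked at fork node V8 ∈ conditioning set.
{V8} contains no descendant of V7 and blocks every backdoor path.
No other singleton works — e.g. {V1} leaves P1 open — so {V8} is the unique smallest valid adjustment set.

{V8}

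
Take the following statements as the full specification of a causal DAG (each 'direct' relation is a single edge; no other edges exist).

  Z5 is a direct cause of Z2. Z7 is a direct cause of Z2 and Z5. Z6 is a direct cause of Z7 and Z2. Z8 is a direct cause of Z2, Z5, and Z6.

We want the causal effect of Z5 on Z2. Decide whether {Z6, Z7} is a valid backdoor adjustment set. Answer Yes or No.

No

Backdoor paths from Z5 to Z2 (paths whose first edge points into Z5):
  P1: Z5 <- Z8 -> Z6 -> Z7 -> Z2
  P2: Z5 <- Z8 -> Z6 -> Z2
  P3: Z5 <- Z8 -> Z2
  P4: Z5 <- Z7 <- Z6 <- Z8 -> Z2
  P5: Z5 <- Z7 <- Z6 -> Z2
  P6: Z5 <- Z7 -> Z2
Condition 1 (no descendant of Z5 in the set): holds — descendants of Z5 are {Z2}; none are in {Z6, Z7}.
Condition 2 (every backdoor path blocked by {Z6, Z7}):
  P1: blocked at chain node Z6 ∈ conditioning set.
  P2: blocked at chain node Z6 ∈ conditioning set.
  P3: open — no interior node is in the conditioning set.
  P4: blocked at chain node Z7 ∈ conditioning set.
  P5: blocked at chain node Z7 ∈ conditioning set.
  P6: blocked at fork node Z7 ∈ conditioning set.
{Z6, Z7} does not satisfy the backdoor criterion.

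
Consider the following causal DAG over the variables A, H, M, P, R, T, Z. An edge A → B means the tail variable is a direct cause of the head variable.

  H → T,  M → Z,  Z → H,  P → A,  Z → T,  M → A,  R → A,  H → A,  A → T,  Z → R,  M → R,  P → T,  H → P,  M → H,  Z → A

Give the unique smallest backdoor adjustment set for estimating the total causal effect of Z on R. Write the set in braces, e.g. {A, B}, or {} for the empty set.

{M}

Variables eligible for adjustment (non-descendants of Z, excluding Z and R): {M}.
Backdoor paths from Z to R:
  P1: Z <- M -> R
  P2: Z <- M -> H -> P -> A <- R
  P3: Z <- M -> H -> P -> T <- A <- R
  P4: Z <- M -> H -> A <- R
  P5: Z <- M -> H -> T <- P -> A <- R
  P6: Z <- M -> H -> T <- A <- R
  P7: Z <- M -> A <- R
The empty set is not sufficient: P1 (Z <- M -> R) has no collider blocking it and no conditioned non-collider, so it is open.
Try {M}:
  P1: blocked at fork node M ∈ conditioning set.
  P2: blocked at fork node M ∈ conditioning set.
  P3: blocked at fork node M ∈ conditioning set.
  P4: blocked at fork node M ∈ conditioning set.
  P5: blocked at fork node M ∈ conditioning set.
  P6: blocked at fork node M ∈ conditioning set.
  P7: blocked at fork node M ∈ conditioning set.
{M} contains no descendant of Z and blocks every backdoor path.
{M} is the unique smallest valid adjustment set.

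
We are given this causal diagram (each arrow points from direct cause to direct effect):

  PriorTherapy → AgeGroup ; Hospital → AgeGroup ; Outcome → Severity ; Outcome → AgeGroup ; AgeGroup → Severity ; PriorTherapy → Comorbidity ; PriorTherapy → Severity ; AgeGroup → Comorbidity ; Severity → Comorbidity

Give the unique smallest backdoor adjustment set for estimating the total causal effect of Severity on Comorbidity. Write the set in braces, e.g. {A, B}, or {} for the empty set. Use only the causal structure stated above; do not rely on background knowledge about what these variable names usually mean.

Variables eligible for adjustment (non-descendants of Severity, excluding Severity and Comorbidity): {AgeGroup, Hospital, Outcome, PriorTherapy}.
Backdoor paths from Severity to Comorbidity:
  P1: Severity <- Outcome -> AgeGroup <- PriorTherapy -> Comorbidity
  P2: Severity <- Outcome -> AgeGroup -> Comorbidity
  P3: Severity <- PriorTherapy -> AgeGroup -> Comorbidity
  P4: Severity <- PriorTherapy -> Comorbidity
  P5: Severity <- AgeGroup <- PriorTherapy -> Comorbidity
  P6: Severity <- AgeGroup -> Comorbidity
The empty set is not sufficient: P2 (Severity <- Outcome -> AgeGroup -> Comorbidity) has no collider blocking it and no conditioned non-collider, so it is open.
Try {AgeGroup, PriorTherapy}:
  P1: blocked at fork node PriorTherapy ∈ conditioning set.
  P2: blocked at chain node AgeGroup ∈ conditioning set.
  P3: blocked at fork node PriorTherapy ∈ conditioning set.
  P4: blocked at fork node PriorTherapy ∈ conditioning set.
  P5: blocked at chain node AgeGroup ∈ conditioning set.
  P6: blocked at fork node AgeGroup ∈ conditioning set.
{AgeGroup, PriorTherapy} contains no descendant of Severity and blocks every backdoor path.
Every element of {AgeGroup, PriorTherapy} is needed (dropping AgeGroup leaves P2 open; dropping PriorTherapy leaves P1 open), so no proper subset is valid.
Among all size-2 subsets of the eligible variables, only {AgeGroup, PriorTherapy} blocks every backdoor path, so it is the unique smallest valid adjustment set.

{AgeGroup, PriorTherapy}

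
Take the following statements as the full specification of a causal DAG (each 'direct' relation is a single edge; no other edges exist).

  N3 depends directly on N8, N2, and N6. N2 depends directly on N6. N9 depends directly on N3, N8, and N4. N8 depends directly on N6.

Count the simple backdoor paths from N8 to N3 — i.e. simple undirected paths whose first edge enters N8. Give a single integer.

2

A backdoor path from N8 to N3 is any simple undirected path whose first edge points into N8 (i.e. leaves N8 via a parent).
Parents of N8: {N6}.
Enumerating:
  P1: N8 <- N6 -> N2 -> N3
  P2: N8 <- N6 -> N3
That exhausts the simple backdoor paths. Count: 2.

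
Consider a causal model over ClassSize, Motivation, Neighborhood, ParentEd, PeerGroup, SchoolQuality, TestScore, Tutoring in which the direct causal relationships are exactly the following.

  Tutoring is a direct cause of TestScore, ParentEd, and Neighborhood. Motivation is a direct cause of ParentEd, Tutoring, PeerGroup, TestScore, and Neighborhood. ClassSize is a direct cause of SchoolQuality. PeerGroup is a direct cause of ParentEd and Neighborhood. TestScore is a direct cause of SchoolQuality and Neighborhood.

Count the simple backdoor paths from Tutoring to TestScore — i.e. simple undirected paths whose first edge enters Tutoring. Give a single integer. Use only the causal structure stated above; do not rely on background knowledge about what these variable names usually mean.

A backdoor path from Tutoring to TestScore is any simple undirected path whose first edge points into Tutoring (i.e. leaves Tutoring via a parent).
Parents of Tutoring: {Motivation}.
Enumerating:
  P1: Tutoring <- Motivation -> PeerGroup -> Neighborhood <- TestScore
  P2: Tutoring <- Motivation -> TestScore
  P3: Tutoring <- Motivation -> ParentEd <- PeerGroup -> Neighborhood <- TestScore
  P4: Tutoring <- Motivation -> Neighborhood <- TestScore
That exhausts the simple backdoor paths. Count: 4.

4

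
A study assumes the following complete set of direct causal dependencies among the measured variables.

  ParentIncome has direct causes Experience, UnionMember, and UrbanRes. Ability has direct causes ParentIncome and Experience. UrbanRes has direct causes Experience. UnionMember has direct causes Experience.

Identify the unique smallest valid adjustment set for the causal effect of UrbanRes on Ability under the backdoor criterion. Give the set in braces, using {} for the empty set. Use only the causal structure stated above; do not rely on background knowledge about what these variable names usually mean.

Variables eligible for adjustment (non-descendants of UrbanRes, excluding UrbanRes and Ability): {Experience, UnionMember}.
Backdoor paths from UrbanRes to Ability:
  P1: UrbanRes <- Experience -> UnionMember -> ParentIncome -> Ability
  P2: UrbanRes <- Experience -> ParentIncome -> Ability
  P3: UrbanRes <- Experience -> Ability
The empty set is not sufficient: P1 (UrbanRes <- Experience -> UnionMember -> ParentIncome -> Ability) has no collider blocking it and no conditioned non-collider, so it is open.
Try {Experience}:
  P1: blocked at fork node Experience ∈ conditioning set.
  P2: blocked at fork node Experience ∈ conditioning set.
  P3: blocked at fork node Experience ∈ conditioning set.
{Experience} contains no descendant of UrbanRes and blocks every backdoor path.
No other singleton works — e.g. {UnionMember} leaves P2 open — so {Experience} is the unique smallest valid adjustment set.

{Experience}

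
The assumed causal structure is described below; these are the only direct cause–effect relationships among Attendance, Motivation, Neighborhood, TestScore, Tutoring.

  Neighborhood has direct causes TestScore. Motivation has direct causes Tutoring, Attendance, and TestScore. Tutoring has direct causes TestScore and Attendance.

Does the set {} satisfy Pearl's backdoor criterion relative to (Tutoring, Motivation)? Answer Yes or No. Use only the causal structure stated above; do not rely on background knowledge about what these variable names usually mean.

Backdoor paths from Tutoring to Motivation (paths whose first edge points into Tutoring):
  P1: Tutoring <- Attendance -> Motivation
  P2: Tutoring <- TestScore -> Motivation
Condition 1 (no descendant of Tutoring in the set): holds — descendants of Tutoring are {Motivation}; none are in {}.
Condition 2 (every backdoor path blocked by {}):
  P1: open — no interior node is in the conditioning set.
  P2: open — no interior node is in the conditioning set.
{} does not satisfy the backdoor criterion.

No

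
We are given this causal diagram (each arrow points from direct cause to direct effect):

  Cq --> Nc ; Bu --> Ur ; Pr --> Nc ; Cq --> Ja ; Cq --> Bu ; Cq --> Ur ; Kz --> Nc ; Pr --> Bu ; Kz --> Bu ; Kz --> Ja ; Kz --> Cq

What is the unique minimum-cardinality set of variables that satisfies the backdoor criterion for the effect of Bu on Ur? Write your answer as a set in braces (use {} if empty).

{Cq}

Variables eligible for adjustment (non-descendants of Bu, excluding Bu and Ur): {Cq, Ja, Kz, Nc, Pr}.
Backdoor paths from Bu to Ur:
  P1: Bu <- Kz -> Cq -> Ur
  P2: Bu <- Kz -> Nc <- Cq -> Ur
  P3: Bu <- Kz -> Ja <- Cq -> Ur
  P4: Bu <- Pr -> Nc <- Kz -> Cq -> Ur
  P5: Bu <- Pr -> Nc <- Kz -> Ja <- Cq -> Ur
  P6: Bu <- Pr -> Nc <- Cq -> Ur
  P7: Bu <- Cq -> Ur
The empty set is not sufficient: P1 (Bu <- Kz -> Cq -> Ur) has no collider blocking it and no conditioned non-collider, so it is open.
Try {Cq}:
  P1: blocked at chain node Cq ∈ conditioning set.
  P2: blocked at collider Nc (neither it nor any descendant is in the conditioning set).
  P3: blocked at collider Ja (neither it nor any descendant is in the conditioning set).
  P4: blocked at collider Nc (neither it nor any descendant is in the conditioning set).
  P5: blocked at collider Nc (neither it nor any descendant is in the conditioning set).
  P6: blocked at collider Nc (neither it nor any descendant is in the conditioning set).
  P7: blocked at fork node Cq ∈ conditioning set.
{Cq} contains no descendant of Bu and blocks every backdoor path.
No other singleton works — e.g. {Kz} leaves P7 open — so {Cq} is the unique smallest valid adjustment set.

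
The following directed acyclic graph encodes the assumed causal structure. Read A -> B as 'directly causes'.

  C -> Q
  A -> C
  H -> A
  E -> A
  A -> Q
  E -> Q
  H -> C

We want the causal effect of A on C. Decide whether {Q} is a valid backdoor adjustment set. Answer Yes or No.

Backdoor paths from A to C (paths whose first edge points into A):
  P1: A <- E -> Q <- C
  P2: A <- H -> C
Condition 1 (no descendant of A in the set): FAILS — Q is a descendant of A.
Condition 2 (every backdoor path blocked by {Q}):
  P1: open — collider(s) Q are conditioned on (or have a conditioned descendant) and no non-collider on the path is in the set.
  P2: open — no interior node is in the conditioning set.
{Q} does not satisfy the backdoor criterion.

No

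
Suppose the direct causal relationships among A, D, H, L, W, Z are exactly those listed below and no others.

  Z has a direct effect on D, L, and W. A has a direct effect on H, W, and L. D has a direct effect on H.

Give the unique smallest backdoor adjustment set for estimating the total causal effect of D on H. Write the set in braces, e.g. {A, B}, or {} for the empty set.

{}

Variables eligible for adjustment (non-descendants of D, excluding D and H): {A, L, W, Z}.
Backdoor paths from D to H:
  P1: D <- Z -> L <- A -> H
  P2: D <- Z -> W <- A -> H
Each backdoor path contains an unconditioned collider, so every path is already blocked with the empty conditioning set:
  P1: blocked at collider L (neither it nor any descendant is in the conditioning set).
  P2: blocked at collider W (neither it nor any descendant is in the conditioning set).
The empty set is therefore the unique smallest valid set.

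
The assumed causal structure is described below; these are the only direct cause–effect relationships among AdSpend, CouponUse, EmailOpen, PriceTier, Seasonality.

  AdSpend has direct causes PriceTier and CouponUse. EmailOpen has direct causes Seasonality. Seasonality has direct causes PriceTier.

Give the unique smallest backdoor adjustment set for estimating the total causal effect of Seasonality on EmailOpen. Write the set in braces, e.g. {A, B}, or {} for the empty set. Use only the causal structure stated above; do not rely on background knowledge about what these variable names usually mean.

{}

Variables eligible for adjustment (non-descendants of Seasonality, excluding Seasonality and EmailOpen): {AdSpend, CouponUse, PriceTier}.
Backdoor paths from Seasonality to EmailOpen:
  (none)
With no backdoor paths the empty set already satisfies the criterion, and it is trivially minimal.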